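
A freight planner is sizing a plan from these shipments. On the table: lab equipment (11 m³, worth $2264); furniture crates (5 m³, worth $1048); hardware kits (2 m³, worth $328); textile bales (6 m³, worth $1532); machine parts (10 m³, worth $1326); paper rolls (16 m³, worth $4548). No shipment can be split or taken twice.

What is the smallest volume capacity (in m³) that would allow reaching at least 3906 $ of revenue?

Need the lightest bundle worth ≥ 3906.
Taking paper rolls gives 4548 (≥ 3906) for 16 m³.
No combination under 16 m³ hits 3906.

16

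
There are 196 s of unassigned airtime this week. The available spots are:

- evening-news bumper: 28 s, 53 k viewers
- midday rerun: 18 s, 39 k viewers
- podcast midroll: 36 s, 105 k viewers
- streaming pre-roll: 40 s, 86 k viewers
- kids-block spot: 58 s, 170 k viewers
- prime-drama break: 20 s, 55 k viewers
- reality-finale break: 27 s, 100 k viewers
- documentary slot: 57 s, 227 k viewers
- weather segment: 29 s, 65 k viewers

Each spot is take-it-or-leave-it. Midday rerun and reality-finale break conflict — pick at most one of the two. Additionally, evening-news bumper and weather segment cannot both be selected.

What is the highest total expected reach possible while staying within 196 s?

617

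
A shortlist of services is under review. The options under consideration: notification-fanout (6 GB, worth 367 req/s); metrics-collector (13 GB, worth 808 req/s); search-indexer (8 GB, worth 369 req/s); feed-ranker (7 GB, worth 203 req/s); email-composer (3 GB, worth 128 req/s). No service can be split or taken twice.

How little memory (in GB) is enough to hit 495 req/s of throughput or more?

9

Need the lightest bundle worth ≥ 495.
Taking notification-fanout + email-composer gives 495 (≥ 495) for 9 GB.
No combination under 9 GB hits 495.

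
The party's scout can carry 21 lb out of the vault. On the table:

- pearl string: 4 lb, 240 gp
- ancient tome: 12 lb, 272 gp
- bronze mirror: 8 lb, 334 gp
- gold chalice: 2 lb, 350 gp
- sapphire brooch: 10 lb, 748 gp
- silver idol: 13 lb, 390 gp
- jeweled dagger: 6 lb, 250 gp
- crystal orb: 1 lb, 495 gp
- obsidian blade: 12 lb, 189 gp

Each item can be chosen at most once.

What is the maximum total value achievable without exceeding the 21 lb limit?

1927

Greedy by ratio would take pearl string + gold chalice + sapphire brooch + crystal orb: 17 lb used, total 1833.
Replace pearl string with bronze mirror: the trade gains 94 net, giving 1927 at 21 lb.
No other feasible combination exceeds 1927.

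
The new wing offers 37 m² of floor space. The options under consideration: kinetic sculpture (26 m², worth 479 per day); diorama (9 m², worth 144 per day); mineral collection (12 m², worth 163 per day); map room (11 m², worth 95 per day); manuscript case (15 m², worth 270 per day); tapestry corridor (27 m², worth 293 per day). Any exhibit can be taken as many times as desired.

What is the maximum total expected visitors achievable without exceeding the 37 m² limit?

Best packing: kinetic sculpture + diorama — 35 m², 623 total.
Every other selection either busts 37 m² or fails to beat 623.

623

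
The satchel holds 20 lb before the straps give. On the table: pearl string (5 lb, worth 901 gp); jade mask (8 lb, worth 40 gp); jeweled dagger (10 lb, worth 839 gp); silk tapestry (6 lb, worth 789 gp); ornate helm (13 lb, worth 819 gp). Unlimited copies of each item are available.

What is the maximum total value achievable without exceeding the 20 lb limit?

The ratio ordering already packs tightly: 4×pearl string, 20 lb, 3604.

3604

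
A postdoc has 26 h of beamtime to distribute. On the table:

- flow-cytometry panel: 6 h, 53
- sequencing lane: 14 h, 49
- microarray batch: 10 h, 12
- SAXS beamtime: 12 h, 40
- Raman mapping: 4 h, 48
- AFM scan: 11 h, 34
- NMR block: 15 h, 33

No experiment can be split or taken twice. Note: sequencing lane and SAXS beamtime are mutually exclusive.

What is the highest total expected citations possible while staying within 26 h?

150

By expected citations per h: Raman mapping 12.00, flow-cytometry panel 8.83, sequencing lane 3.50 lead.
The ratio ordering already packs tightly: flow-cytometry panel + sequencing lane + Raman mapping, 24 h, 150.
That's the maximum — no feasible swap from here does better than 150.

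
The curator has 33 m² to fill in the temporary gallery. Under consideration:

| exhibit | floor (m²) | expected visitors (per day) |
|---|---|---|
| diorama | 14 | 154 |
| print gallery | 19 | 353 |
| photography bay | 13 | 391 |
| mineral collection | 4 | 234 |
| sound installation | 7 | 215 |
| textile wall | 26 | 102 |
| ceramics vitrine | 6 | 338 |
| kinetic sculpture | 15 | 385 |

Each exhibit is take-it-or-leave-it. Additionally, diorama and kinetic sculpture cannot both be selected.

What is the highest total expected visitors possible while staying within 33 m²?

1178

Best packing: photography bay + mineral collection + sound installation + ceramics vitrine — 30 m², 1178 total.
Next best is mineral collection + sound installation + ceramics vitrine + kinetic sculpture at 1172 (32 m²) — short by 6.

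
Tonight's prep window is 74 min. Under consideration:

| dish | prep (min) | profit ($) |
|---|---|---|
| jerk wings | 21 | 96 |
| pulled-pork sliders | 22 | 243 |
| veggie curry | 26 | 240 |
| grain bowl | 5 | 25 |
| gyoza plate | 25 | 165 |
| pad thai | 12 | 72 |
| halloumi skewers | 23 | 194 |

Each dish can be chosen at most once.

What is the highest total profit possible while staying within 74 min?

677

Ranking by ratio (profit/min): pulled-pork sliders 11.05, veggie curry 9.23, halloumi skewers 8.43.
Best packing: pulled-pork sliders + veggie curry + halloumi skewers — 71 min, 677 total.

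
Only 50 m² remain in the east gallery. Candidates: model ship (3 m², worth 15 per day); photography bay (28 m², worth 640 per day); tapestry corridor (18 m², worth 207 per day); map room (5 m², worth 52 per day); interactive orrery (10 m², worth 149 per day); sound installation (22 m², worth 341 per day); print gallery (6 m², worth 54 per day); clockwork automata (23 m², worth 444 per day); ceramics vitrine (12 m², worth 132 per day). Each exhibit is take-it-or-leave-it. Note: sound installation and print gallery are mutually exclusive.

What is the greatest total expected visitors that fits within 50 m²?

The ratio ordering already packs tightly: photography bay + sound installation, 50 m², 981.
Every other selection either busts 50 m² or breaks a pairing rule or fails to beat 981.

981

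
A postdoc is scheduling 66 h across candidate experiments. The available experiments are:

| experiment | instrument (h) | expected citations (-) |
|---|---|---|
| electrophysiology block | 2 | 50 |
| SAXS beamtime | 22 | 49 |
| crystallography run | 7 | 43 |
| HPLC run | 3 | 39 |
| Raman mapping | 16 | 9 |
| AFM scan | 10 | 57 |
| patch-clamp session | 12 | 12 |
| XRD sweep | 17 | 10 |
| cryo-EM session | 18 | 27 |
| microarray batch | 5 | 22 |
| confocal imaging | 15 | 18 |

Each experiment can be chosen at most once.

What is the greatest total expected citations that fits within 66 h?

278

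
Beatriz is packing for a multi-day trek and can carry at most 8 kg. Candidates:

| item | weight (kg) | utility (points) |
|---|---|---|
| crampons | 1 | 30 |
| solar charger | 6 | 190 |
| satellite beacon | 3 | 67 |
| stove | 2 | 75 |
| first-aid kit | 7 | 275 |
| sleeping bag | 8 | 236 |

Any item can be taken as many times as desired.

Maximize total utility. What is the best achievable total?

305

Taking crampons + first-aid kit: 8 kg used, 305 in utility.
That's the maximum — no swap from here does better than 305.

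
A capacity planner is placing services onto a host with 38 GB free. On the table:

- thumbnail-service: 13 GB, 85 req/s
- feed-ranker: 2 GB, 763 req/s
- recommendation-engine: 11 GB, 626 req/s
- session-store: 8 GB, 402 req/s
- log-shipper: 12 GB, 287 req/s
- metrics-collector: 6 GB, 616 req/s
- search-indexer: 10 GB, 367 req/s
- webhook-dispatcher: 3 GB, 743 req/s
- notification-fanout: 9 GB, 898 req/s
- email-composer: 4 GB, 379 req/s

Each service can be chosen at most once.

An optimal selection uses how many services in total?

6

Optimal total is 4025.
One optimal bundle: feed-ranker + recommendation-engine + metrics-collector + webhook-dispatcher + notification-fanout + email-composer (35 GB).
Any selection reaching 4025 contains exactly 6 services.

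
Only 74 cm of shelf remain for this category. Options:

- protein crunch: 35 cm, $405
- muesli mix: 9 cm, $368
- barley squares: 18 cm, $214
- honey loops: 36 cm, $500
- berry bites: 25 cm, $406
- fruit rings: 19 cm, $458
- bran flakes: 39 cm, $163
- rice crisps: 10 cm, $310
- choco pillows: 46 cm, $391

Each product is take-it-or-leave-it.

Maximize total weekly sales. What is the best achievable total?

1636

Density check — muesli mix 40.89, rice crisps 31.00, fruit rings 24.11 are the best per cm.
Filling by ratio: muesli mix + berry bites + fruit rings + rice crisps for 1542, with 11 cm left unused.
Replace berry bites with honey loops: the trade gains 94 net, giving 1636 at 74 cm.
No other feasible combination exceeds 1636.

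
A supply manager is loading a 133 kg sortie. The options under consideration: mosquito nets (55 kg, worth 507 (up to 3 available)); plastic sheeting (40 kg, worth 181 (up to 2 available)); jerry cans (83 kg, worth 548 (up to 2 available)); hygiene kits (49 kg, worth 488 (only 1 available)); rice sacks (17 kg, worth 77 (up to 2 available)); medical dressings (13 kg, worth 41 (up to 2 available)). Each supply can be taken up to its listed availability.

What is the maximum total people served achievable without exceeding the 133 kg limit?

1091

By people served per kg: hygiene kits 9.96, mosquito nets 9.22, jerry cans 6.60 lead.
The ratio heuristic lands on mosquito nets + hygiene kits + rice sacks (1072) but leaves 12 kg idle.
The 49 kg tied up in hygiene kits is better spent on mosquito nets — total rises to 1091 (127 kg).
That's the maximum — no swap from here does better than 1091.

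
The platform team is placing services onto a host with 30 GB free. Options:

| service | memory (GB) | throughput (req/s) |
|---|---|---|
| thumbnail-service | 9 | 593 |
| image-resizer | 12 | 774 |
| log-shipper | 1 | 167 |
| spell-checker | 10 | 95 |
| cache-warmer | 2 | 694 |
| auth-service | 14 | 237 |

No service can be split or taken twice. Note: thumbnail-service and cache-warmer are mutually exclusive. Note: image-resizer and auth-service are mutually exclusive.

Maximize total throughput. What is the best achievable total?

1730

By throughput per GB: cache-warmer 347.00, log-shipper 167.00, thumbnail-service 65.89 lead.
Best packing: image-resizer + log-shipper + spell-checker + cache-warmer — 25 GB, 1730 total.
Nothing else feasible within 30 GB beats 1730.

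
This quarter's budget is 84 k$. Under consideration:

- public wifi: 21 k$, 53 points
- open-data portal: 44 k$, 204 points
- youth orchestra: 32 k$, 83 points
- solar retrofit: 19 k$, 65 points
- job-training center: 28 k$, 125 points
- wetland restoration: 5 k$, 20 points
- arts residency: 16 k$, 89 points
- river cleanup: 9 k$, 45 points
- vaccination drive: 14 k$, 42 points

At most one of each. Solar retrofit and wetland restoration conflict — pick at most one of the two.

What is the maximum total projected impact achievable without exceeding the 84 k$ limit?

380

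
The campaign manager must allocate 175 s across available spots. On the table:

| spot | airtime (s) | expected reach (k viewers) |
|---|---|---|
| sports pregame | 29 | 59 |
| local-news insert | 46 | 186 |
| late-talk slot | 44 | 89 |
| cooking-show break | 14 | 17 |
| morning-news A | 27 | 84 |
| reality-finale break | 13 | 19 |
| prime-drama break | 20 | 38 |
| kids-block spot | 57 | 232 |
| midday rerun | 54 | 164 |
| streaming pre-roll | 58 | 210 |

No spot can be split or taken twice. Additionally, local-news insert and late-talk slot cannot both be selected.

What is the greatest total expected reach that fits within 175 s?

647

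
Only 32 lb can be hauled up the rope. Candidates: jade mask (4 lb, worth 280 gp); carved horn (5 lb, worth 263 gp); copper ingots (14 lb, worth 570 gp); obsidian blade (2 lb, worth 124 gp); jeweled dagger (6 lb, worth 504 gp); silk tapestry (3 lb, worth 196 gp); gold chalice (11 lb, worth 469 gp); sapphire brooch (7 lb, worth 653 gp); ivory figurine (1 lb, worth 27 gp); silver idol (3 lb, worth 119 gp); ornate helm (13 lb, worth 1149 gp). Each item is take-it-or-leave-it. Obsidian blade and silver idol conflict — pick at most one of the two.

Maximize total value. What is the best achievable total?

2710

Taking jade mask + obsidian blade + jeweled dagger + sapphire brooch + ornate helm: 32 lb used, 2710 in value.
That's the maximum — no feasible swap from here does better than 2710.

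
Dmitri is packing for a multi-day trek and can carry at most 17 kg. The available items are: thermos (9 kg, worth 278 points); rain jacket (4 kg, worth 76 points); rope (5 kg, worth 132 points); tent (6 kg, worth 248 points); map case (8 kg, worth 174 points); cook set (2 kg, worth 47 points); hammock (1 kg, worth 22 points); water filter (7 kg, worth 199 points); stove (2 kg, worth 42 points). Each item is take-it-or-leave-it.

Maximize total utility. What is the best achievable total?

573

Thermos + tent + cook set uses 17 of the 17 kg and totals 573.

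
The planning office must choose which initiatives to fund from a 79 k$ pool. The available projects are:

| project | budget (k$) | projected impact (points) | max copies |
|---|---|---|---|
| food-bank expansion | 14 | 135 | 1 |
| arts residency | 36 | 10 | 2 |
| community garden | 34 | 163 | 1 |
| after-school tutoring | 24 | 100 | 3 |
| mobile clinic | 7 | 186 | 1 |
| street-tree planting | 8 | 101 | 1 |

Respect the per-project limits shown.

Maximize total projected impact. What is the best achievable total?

622

A density-first pass picks food-bank expansion + community garden + mobile clinic + street-tree planting — 585 at 63 k$.
Dropping community garden frees 34 k$; slotting in 2×after-school tutoring (48 k$) lifts the total to 622 at 77 k$.
No other feasible combination exceeds 622.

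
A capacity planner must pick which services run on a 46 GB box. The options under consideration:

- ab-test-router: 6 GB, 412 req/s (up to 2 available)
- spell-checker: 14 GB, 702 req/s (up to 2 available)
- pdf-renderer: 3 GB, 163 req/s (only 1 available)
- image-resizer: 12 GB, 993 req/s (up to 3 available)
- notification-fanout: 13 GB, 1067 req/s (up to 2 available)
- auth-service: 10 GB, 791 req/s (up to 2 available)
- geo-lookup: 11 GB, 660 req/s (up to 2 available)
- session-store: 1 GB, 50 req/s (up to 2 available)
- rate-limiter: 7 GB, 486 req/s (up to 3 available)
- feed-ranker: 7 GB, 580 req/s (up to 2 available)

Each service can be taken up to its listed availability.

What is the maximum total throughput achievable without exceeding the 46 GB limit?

A density-first pass picks 2×image-resizer + session-store + rate-limiter + 2×feed-ranker — 3682 at 46 GB.
But 3×image-resizer + auth-service fits in 46 GB and reaches 3770.

3770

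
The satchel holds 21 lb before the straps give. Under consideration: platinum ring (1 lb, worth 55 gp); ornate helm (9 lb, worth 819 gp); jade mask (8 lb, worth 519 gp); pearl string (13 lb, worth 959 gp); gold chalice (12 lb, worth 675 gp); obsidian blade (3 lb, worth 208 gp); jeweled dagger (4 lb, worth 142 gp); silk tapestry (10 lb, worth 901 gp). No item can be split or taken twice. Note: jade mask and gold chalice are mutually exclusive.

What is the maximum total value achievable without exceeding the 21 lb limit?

1775

Best packing: platinum ring + ornate helm + silk tapestry — 20 lb, 1775 total.
That's the maximum — no feasible swap from here does better than 1775.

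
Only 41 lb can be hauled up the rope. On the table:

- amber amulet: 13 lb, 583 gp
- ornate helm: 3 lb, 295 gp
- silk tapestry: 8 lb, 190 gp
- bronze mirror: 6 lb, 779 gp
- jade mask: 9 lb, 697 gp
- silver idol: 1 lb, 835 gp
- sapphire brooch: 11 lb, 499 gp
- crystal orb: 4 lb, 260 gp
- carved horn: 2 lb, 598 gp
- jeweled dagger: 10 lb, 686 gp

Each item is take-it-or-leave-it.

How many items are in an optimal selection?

The maximum value within 41 lb is 4178.
One optimal bundle: amber amulet + bronze mirror + jade mask + silver idol + carved horn + jeweled dagger (41 lb).
All optima have 6 items.

6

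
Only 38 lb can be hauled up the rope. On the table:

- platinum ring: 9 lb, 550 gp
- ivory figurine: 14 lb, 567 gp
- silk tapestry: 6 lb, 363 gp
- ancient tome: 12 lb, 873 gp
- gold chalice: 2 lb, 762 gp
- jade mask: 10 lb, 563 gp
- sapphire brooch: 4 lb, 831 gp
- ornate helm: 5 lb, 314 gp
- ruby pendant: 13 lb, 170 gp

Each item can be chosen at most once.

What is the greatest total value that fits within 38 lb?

3693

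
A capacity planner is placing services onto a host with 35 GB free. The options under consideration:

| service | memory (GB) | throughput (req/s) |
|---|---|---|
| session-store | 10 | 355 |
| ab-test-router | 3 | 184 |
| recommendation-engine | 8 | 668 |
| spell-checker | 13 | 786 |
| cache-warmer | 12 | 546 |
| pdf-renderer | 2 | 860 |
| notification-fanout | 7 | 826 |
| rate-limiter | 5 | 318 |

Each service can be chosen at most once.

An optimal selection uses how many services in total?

Best achievable throughput is 3458.
recommendation-engine + spell-checker + pdf-renderer + notification-fanout + rate-limiter hits 3458 at 35 GB.
Every optimal selection uses 5 services.

5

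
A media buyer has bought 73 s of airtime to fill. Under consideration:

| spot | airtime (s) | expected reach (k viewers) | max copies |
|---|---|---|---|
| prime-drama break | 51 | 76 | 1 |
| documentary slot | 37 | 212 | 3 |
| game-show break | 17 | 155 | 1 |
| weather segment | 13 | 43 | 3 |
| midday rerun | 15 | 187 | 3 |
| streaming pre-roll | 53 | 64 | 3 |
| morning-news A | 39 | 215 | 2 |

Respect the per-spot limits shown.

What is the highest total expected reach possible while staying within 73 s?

716

Ranking by ratio (expected reach/s): midday rerun 12.47, game-show break 9.12, documentary slot 5.73.
Game-show break + 3×midday rerun uses 62 of the 73 s and totals 716.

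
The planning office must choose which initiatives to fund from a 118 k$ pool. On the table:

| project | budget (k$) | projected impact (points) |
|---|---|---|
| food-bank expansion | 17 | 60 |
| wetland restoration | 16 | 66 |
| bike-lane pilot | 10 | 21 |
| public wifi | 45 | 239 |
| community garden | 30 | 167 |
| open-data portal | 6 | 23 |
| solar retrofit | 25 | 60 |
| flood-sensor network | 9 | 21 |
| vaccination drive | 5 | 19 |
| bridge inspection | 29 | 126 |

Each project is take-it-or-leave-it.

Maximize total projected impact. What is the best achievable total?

574

Taking public wifi + community garden + open-data portal + vaccination drive + bridge inspection: 115 k$ used, 574 in projected impact.
Every other selection either busts 118 k$ or fails to beat 574.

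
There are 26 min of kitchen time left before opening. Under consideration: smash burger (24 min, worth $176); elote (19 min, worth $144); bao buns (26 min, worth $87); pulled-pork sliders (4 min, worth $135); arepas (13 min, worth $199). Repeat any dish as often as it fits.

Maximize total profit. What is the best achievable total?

Taking 6×pulled-pork sliders: 24 min used, 810 in profit.
Nothing else within 26 min beats 810.

810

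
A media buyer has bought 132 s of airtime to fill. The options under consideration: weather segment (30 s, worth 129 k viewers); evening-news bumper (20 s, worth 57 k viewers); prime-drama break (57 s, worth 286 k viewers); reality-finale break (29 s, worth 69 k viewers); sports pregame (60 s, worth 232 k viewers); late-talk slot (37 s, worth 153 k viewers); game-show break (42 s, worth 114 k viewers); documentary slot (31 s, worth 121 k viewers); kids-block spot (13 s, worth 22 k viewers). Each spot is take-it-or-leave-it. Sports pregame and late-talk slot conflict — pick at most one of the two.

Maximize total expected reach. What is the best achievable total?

568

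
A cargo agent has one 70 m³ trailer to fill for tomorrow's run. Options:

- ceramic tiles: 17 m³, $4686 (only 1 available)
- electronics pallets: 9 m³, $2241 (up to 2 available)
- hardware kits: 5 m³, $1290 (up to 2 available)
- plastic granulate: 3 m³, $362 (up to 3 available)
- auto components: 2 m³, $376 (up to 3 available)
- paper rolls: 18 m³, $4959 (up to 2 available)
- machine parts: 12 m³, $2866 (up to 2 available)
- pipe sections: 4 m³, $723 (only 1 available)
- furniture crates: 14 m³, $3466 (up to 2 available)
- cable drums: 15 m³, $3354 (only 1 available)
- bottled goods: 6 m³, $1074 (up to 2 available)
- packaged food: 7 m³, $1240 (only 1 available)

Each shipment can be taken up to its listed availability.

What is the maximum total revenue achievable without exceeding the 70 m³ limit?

18760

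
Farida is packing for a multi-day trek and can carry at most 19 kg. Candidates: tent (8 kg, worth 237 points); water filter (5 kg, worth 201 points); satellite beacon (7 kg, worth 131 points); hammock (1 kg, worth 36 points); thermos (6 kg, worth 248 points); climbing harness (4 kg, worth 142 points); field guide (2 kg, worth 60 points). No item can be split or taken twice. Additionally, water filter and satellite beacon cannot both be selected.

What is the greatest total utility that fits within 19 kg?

687

Best packing: water filter + hammock + thermos + climbing harness + field guide — 18 kg, 687 total.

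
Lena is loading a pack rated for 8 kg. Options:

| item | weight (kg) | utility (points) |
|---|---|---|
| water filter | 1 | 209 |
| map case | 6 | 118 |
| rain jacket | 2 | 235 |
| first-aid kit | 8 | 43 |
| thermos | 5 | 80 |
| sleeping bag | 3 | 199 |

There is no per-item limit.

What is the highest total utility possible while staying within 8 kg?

Taking 8×water filter: 8 kg used, 1672 in utility.
That's the maximum — no swap from here does better than 1672.

1672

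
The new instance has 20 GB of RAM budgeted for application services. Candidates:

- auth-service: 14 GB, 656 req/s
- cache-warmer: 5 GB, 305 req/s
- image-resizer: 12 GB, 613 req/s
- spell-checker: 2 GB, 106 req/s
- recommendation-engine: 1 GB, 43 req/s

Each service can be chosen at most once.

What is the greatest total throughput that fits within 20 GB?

1067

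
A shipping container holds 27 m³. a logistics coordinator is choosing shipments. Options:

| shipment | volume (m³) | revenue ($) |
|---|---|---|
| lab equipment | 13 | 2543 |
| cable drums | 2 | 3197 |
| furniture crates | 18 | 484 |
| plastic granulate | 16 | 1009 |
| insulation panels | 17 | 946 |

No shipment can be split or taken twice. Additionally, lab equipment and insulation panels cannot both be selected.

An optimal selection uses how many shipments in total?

Best achievable revenue is 5740.
lab equipment + cable drums hits 5740 at 15 m³.
All optima have 2 shipments.

2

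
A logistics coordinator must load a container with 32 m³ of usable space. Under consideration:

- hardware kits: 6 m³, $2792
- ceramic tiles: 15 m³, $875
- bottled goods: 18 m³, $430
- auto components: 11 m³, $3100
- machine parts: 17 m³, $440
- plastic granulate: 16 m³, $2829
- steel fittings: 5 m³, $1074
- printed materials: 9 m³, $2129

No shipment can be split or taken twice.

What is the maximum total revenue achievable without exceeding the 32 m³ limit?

9095

Ranking by ratio (revenue/m³): hardware kits 465.33, auto components 281.82, printed materials 236.56, steel fittings 214.80.
Best packing: hardware kits + auto components + steel fittings + printed materials — 31 m³, 9095 total.
Runner-up hardware kits + auto components + printed materials tops out at 8021.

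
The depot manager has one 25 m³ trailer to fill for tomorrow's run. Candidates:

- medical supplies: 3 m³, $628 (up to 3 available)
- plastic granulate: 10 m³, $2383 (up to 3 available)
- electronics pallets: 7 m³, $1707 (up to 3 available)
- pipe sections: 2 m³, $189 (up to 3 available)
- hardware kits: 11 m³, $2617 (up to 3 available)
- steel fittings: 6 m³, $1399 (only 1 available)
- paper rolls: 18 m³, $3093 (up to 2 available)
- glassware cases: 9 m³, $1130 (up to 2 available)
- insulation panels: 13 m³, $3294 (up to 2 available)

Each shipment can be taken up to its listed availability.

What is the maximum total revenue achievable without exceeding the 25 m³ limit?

6031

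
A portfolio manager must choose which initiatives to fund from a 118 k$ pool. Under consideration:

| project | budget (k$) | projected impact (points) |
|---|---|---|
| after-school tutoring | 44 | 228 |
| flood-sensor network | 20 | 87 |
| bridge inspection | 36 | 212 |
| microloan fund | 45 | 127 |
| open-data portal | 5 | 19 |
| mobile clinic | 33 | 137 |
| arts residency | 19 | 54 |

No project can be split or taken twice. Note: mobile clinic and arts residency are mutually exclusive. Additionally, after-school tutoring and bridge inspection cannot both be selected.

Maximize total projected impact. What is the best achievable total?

Ranking by ratio (projected impact/k$): bridge inspection 5.89, after-school tutoring 5.18, flood-sensor network 4.35, mobile clinic 4.15.
Best packing: bridge inspection + microloan fund + mobile clinic — 114 k$, 476 total.
Every other selection either busts 118 k$ or breaks a pairing rule or fails to beat 476.

476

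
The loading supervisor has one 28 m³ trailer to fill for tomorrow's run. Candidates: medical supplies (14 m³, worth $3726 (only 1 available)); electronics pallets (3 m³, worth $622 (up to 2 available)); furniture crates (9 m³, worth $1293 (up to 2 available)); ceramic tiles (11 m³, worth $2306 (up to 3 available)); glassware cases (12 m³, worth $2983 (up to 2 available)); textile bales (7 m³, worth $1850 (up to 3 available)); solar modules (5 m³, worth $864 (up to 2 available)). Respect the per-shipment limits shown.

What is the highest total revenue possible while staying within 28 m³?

Density check — medical supplies 266.14, textile bales 264.29, glassware cases 248.58, ceramic tiles 209.64 are the best per m³.
Taking medical supplies + 2×textile bales: 28 m³ used, 7426 in revenue.
Nothing else within 28 m³ beats 7426.

7426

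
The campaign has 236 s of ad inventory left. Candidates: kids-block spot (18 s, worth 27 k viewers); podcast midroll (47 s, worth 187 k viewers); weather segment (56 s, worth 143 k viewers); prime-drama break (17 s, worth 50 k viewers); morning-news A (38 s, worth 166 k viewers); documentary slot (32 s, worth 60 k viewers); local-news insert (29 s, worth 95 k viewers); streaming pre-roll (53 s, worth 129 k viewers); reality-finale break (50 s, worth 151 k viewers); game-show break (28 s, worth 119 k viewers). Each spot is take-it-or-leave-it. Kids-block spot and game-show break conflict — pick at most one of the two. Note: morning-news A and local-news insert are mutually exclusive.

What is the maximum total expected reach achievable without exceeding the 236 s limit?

816

Best packing: podcast midroll + weather segment + prime-drama break + morning-news A + reality-finale break + game-show break — 236 s, 816 total.
Runner-up podcast midroll + prime-drama break + morning-news A + streaming pre-roll + reality-finale break + game-show break tops out at 802.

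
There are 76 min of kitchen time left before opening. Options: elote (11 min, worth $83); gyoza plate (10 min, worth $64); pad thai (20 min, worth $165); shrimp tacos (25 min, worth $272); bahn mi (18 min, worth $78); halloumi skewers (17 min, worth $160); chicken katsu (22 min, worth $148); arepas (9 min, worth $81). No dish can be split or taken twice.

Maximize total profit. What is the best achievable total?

Ranking by ratio (profit/min): shrimp tacos 10.88, halloumi skewers 9.41, arepas 9.00.
Taking the top-ratio dishes first gives pad thai + shrimp tacos + halloumi skewers + arepas for 678 (71 min).
Dropping arepas frees 9 min; slotting in elote (11 min) lifts the total to 680 at 73 min.
An exhaustive check of the 256 subsets confirms 680.

680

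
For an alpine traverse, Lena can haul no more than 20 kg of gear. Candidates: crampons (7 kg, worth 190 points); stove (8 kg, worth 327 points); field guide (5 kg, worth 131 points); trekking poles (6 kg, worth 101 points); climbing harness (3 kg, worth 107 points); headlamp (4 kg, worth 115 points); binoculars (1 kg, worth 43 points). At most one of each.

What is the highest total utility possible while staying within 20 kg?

680

By utility per kg: binoculars 43.00, stove 40.88, climbing harness 35.67, headlamp 28.75 lead.
Greedy by ratio would take stove + climbing harness + headlamp + binoculars: 16 kg used, total 592.
Replace binoculars with field guide: the trade gains 88 net, giving 680 at 20 kg.
An exhaustive check of the 128 subsets confirms 680.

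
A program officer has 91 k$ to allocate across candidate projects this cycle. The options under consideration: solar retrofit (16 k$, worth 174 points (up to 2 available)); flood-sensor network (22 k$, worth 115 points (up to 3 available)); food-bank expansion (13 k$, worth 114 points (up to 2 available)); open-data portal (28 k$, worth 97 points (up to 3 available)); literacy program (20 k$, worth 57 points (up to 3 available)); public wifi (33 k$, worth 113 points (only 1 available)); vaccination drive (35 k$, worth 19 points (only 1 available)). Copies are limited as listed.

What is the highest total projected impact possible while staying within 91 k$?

The ratio heuristic lands on 2×solar retrofit + flood-sensor network + 2×food-bank expansion (691) but leaves 11 k$ idle.
Replace food-bank expansion with flood-sensor network: the trade gains 1 net, giving 692 at 89 k$.
Every other selection either busts 91 k$ or exceeds an availability limit or fails to beat 692.

692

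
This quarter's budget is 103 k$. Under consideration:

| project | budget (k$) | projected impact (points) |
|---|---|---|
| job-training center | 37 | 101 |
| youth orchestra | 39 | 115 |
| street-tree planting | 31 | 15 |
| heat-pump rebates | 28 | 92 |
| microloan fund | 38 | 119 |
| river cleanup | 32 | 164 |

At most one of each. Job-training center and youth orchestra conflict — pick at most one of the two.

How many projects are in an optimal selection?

The maximum projected impact within 103 k$ is 375.
One optimal bundle: heat-pump rebates + microloan fund + river cleanup (98 k$).
All optima have 3 projects.

3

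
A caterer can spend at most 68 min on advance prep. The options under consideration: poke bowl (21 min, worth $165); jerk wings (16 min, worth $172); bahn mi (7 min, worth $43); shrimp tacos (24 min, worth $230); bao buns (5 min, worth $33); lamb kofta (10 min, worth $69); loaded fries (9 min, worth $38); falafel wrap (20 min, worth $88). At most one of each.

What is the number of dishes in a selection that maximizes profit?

4

The maximum profit within 68 min is 610.
poke bowl + jerk wings + bahn mi + shrimp tacos hits 610 at 68 min.
All optima have 4 dishes.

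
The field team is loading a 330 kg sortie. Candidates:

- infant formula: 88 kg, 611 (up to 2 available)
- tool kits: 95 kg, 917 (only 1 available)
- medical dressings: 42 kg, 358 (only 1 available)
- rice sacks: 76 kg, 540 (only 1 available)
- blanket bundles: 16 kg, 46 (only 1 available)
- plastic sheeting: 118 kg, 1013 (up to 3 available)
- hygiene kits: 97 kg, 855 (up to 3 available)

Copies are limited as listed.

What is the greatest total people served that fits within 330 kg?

Filling by ratio: tool kits + blanket bundles + 2×hygiene kits for 2673, with 25 kg left unused.
Replace hygiene kits with plastic sheeting: the trade gains 158 net, giving 2831 at 326 kg.

2831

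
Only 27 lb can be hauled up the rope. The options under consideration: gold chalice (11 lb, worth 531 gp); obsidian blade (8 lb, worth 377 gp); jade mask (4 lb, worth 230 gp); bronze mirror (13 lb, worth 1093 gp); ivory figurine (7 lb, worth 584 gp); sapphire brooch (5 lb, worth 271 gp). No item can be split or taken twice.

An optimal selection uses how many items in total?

Best achievable value is 1948.
bronze mirror + ivory figurine + sapphire brooch hits 1948 at 25 lb.
Every optimal selection uses 3 items.

3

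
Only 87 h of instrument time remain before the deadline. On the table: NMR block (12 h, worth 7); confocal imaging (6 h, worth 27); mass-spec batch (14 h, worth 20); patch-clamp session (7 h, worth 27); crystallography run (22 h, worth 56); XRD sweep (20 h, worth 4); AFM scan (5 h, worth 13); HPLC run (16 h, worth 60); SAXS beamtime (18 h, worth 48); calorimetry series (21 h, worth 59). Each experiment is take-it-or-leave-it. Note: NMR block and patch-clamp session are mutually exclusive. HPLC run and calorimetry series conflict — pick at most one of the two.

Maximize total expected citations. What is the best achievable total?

By expected citations per h: confocal imaging 4.50, patch-clamp session 3.86, HPLC run 3.75 lead.
Best packing: confocal imaging + mass-spec batch + patch-clamp session + crystallography run + HPLC run + SAXS beamtime — 83 h, 238 total.

238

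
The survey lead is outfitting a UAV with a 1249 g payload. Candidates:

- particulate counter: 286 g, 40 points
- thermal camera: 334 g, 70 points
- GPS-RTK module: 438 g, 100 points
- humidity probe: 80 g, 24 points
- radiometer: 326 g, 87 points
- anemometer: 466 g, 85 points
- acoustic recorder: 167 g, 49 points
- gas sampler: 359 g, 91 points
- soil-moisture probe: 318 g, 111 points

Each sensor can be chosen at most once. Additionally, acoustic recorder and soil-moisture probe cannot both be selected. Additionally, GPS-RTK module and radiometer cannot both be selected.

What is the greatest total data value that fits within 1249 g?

326

Density check — soil-moisture probe 0.35, humidity probe 0.30, acoustic recorder 0.29 are the best per g.
GPS-RTK module + humidity probe + gas sampler + soil-moisture probe uses 1195 of the 1249 g and totals 326.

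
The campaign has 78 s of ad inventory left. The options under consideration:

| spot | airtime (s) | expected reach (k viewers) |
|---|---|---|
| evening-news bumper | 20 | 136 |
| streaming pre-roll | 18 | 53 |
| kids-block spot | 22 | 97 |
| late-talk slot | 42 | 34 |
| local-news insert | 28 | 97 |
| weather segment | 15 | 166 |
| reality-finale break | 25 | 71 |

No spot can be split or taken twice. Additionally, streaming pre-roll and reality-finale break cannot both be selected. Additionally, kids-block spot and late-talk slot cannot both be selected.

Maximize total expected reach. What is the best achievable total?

452

Evening-news bumper + streaming pre-roll + kids-block spot + weather segment uses 75 of the 78 s and totals 452.
The closest alternative, evening-news bumper + kids-block spot + weather segment, reaches only 399.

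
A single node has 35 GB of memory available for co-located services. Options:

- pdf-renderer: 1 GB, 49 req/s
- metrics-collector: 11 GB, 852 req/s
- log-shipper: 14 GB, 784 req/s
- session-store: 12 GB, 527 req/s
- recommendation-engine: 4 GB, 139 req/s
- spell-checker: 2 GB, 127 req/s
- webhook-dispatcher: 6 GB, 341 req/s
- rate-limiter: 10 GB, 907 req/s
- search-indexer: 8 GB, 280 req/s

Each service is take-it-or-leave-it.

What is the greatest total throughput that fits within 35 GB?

2543

Greedy by ratio would take pdf-renderer + metrics-collector + recommendation-engine + spell-checker + webhook-dispatcher + rate-limiter: 34 GB used, total 2415.
A better packing is metrics-collector + log-shipper + rate-limiter: 35 GB, total 2543.
Next best is pdf-renderer + metrics-collector + recommendation-engine + spell-checker + webhook-dispatcher + rate-limiter at 2415 (34 GB) — short by 128.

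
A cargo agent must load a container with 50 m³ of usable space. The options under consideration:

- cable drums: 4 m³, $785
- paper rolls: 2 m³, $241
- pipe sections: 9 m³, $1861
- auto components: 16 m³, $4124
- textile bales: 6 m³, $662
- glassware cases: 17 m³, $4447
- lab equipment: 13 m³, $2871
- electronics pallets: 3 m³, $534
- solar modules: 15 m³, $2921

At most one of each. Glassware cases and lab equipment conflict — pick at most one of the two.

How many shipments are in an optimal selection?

5

Optimal total is 11751.
For example cable drums + pipe sections + auto components + glassware cases + electronics pallets achieves it, using 49 m³.
Any selection reaching 11751 contains exactly 5 shipments.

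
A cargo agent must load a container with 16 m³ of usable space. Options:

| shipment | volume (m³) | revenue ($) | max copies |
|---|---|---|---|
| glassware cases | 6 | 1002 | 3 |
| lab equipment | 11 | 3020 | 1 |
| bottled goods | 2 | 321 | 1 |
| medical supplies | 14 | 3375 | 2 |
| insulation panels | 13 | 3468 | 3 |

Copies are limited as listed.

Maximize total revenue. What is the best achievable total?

3789

Greedy by ratio would take lab equipment + bottled goods: 13 m³ used, total 3341.
Dropping lab equipment frees 11 m³; slotting in insulation panels (13 m³) lifts the total to 3789 at 15 m³.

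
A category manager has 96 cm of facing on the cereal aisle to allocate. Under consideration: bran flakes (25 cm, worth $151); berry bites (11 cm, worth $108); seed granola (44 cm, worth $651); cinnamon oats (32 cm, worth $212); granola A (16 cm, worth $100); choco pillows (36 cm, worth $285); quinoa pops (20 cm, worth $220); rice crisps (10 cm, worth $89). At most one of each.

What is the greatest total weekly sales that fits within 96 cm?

1083

The ratio heuristic lands on berry bites + seed granola + quinoa pops + rice crisps (1068) but leaves 11 cm idle.
The 21 cm tied up in berry bites and rice crisps is better spent on cinnamon oats — total rises to 1083 (96 cm).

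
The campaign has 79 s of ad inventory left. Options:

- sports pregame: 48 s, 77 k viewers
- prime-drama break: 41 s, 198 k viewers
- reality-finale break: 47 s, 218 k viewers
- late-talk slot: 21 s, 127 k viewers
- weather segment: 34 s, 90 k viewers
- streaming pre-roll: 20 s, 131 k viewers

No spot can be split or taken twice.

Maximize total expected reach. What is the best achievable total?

349

Ranking by ratio (expected reach/s): streaming pre-roll 6.55, late-talk slot 6.05, prime-drama break 4.83.
Taking the top-ratio spots first gives late-talk slot + weather segment + streaming pre-roll for 348 (75 s).
Dropping late-talk slot and weather segment frees 55 s; slotting in reality-finale break (47 s) lifts the total to 349 at 67 s.
Runner-up late-talk slot + weather segment + streaming pre-roll tops out at 348.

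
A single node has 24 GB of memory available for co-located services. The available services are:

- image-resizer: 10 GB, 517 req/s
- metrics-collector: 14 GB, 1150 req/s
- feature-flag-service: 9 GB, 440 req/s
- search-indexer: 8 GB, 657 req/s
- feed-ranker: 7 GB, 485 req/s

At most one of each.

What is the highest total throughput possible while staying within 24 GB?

1807

The ratio ordering already packs tightly: metrics-collector + search-indexer, 22 GB, 1807.
Nothing else within 24 GB beats 1807.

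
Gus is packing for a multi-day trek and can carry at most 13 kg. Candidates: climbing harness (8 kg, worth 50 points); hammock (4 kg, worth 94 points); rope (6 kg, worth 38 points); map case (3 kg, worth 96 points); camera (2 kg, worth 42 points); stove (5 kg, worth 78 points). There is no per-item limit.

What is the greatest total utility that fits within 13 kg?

384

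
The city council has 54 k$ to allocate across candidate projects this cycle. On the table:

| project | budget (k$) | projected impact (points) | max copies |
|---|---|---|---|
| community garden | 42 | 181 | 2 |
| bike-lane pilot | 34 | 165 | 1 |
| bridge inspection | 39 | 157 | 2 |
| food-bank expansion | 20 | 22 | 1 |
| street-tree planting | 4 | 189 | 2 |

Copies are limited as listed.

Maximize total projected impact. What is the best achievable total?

559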